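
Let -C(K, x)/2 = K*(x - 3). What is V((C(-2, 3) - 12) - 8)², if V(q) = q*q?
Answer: 160000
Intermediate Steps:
C(K, x) = -2*K*(-3 + x) (C(K, x) = -2*K*(x - 3) = -2*K*(-3 + x))
V(q) = q²
V((C(-2, 3) - 12) - 8)² = (((2*(-2)*(3 - 1*3) - 12) - 8)²)² = (((2*(-2)*(3 - 3) - 12) - 8)²)² = (((2*(-2)*0 - 12) - 8)²)² = (((0 - 12) - 8)²)² = ((-12 - 8)²)² = ((-20)²)² = 400² = 160000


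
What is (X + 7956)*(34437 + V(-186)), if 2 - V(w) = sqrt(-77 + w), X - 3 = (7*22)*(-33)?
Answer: 99081003 - 2877*I*sqrt(263) ≈ 9.9081e+7 - 46657.0*I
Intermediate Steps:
X = -5079 (X = 3 + (7*22)*(-33) = 3 + 154*(-33) = 3 - 5082 = -5079)
V(w) = 2 - sqrt(-77 + w)
(X + 7956)*(34437 + V(-186)) = (-5079 + 7956)*(34437 + (2 - sqrt(-77 - 186))) = 2877*(34437 + (2 - sqrt(-263))) = 2877*(34437 + (2 - I*sqrt(263))) = 2877*(34439 - I*sqrt(263)) = 99081003 - 2877*I*sqrt(263)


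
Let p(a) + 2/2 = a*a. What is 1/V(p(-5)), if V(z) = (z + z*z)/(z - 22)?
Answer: 1/300 ≈ 0.0033333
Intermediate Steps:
p(a) = -1 + a² (p(a) = -1 + a*a = -1 + a²)
V(z) = (z + z²)/(-22 + z)
1/V(p(-5)) = 1/((-1 + (-5)²)*(1 + (-1 + (-5)²))/(-22 + (-1 + (-5)²))) = 1/((-1 + 25)*(1 + (-1 + 25))/(-22 + (-1 + 25))) = 1/(24*(1 + 24)/(-22 + 24)) = 1/(24*25/2) = 1/(24*(½)*25) = 1/300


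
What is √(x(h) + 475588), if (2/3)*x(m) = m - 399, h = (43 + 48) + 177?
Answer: √1901566/2 ≈ 689.49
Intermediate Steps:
h = 268 (h = 91 + 177 = 268)
x(m) = -1197/2 + 3*m/2 (x(m) = 3*(m - 399)/2 = 3*(-399 + m)/2 = -1197/2 + 3*m/2)
√(x(h) + 475588) = √((-1197/2 + (3/2)*268) + 475588) = √((-1197/2 + 402) + 475588) = √(-393/2 + 475588) = √(950783/2) = √1901566/2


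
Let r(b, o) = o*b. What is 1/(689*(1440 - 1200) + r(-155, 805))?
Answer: 1/40585 ≈ 2.4640e-5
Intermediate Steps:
r(b, o) = b*o
1/(689*(1440 - 1200) + r(-155, 805)) = 1/(689*(1440 - 1200) - 155*805) = 1/(689*240 - 124775) = 1/(165360 - 124775) = 1/40585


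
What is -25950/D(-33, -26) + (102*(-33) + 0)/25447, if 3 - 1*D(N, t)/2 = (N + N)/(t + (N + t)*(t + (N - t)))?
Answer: -211428486413/49443521 ≈ -4276.2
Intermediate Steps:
D(N, t) = 6 - 4*N/(t + N*(N + t)) (D(N, t) = 6 - 2*(N + N)/(t + (N + t)*(t + (N - t))) = 6 - 2*2*N/(t + (N + t)*N) = 6 - 2*2*N/(t + N*(N + t)) = 6 - 4*N/(t + N*(N + t)))
-25950/D(-33, -26) + (102*(-33) + 0)/25447 = -25950*(-26 + (-33)² - 33*(-26))/(2*(-2*(-33) + 3*(-26) + 3*(-33)² + 3*(-33)*(-26))) + (102*(-33) + 0)/25447 = -25950*(-26 + 1089 + 858)/(2*(66 - 78 + 3*1089 + 2574)) + (-3366 + 0)*(1/25447) = -25950*1921/(2*(66 - 78 + 3267 + 2574)) - 3366*1/25447 = -25950/(2*(1/1921)*5829) - 3366/25447 = -25950/11658/1921 - 3366/25447 = -25950*1921/11658 - 3366/25447 = -8308325/1943 - 3366/25447 = -211428486413/49443521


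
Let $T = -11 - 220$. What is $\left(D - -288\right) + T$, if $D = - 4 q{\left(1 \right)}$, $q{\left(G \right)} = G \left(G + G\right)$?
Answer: $49$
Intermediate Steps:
$q{\left(G \right)} = 2 G^{2}$ ($q{\left(G \right)} = G 2 G = 2 G^{2}$)
$D = -8$ ($D = - 4 \cdot 2 \cdot 1^{2} = - 4 \cdot 2 \cdot 1 = \left(-4\right) 2 = -8$)
$T = -231$ ($T = -11 - 220 = -231$)
$\left(D - -288\right) + T = \left(-8 - -288\right) - 231 = \left(-8 + 288\right) - 231 = 280 - 231 = 49$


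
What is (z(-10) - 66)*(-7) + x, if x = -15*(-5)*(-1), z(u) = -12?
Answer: 471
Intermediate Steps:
x = -75 (x = 75*(-1) = -75)
(z(-10) - 66)*(-7) + x = (-12 - 66)*(-7) - 75 = -78*(-7) - 75 = 546 - 75 = 471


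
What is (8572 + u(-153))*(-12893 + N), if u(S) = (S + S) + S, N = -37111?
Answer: -405682452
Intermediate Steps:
u(S) = 3*S (u(S) = 2*S + S = 3*S)
(8572 + u(-153))*(-12893 + N) = (8572 + 3*(-153))*(-12893 - 37111) = (8572 - 459)*(-50004) = 8113*(-50004) = -405682452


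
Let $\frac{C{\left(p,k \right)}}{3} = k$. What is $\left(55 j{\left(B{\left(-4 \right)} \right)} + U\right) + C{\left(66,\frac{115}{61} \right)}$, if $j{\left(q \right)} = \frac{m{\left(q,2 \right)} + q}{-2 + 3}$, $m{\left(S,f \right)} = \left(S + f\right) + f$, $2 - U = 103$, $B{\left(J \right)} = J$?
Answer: $- \frac{19236}{61} \approx -315.34$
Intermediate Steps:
$U = -101$ ($U = 2 - 103 = -101$)
$C{\left(p,k \right)} = 3 k$
$m{\left(S,f \right)} = S + 2 f$
$j{\left(q \right)} = 4 + 2 q$ ($j{\left(q \right)} = \frac{\left(q + 2 \cdot 2\right) + q}{-2 + 3} = \frac{\left(q + 4\right) + q}{1} = \left(\left(4 + q\right) + q\right) 1 = \left(4 + 2 q\right) 1 = 4 + 2 q$)
$\left(55 j{\left(B{\left(-4 \right)} \right)} + U\right) + C{\left(66,\frac{115}{61} \right)} = \left(55 \left(4 + 2 \left(-4\right)\right) - 101\right) + 3 \cdot \frac{115}{61} = \left(55 \left(4 - 8\right) - 101\right) + 3 \cdot 115 \cdot \frac{1}{61} = \left(55 \left(-4\right) - 101\right) + 3 \cdot \frac{115}{61} = \left(-220 - 101\right) + \frac{345}{61} = -321 + \frac{345}{61} = - \frac{19236}{61}$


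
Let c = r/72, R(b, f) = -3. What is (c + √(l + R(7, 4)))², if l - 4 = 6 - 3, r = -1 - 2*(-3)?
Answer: 22201/5184 ≈ 4.2826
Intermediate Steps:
r = 5 (r = -1 + 6 = 5)
l = 7 (l = 4 + (6 - 3) = 4 + 3 = 7)
c = 5/72 ≈ 0.069444
(c + √(l + R(7, 4)))² = (5/72 + √(7 - 3))² = (5/72 + √4)² = (5/72 + 2)² = (149/72)² = 22201/5184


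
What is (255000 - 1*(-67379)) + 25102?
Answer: 347481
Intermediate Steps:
(255000 - 1*(-67379)) + 25102 = (255000 + 67379) + 25102 = 322379 + 25102 = 347481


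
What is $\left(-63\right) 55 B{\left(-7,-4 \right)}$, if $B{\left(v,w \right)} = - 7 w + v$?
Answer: $-72765$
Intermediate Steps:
$B{\left(v,w \right)} = v - 7 w$
$\left(-63\right) 55 B{\left(-7,-4 \right)} = \left(-63\right) 55 \left(-7 - -28\right) = - 3465 \left(-7 + 28\right) = \left(-3465\right) 21 = -72765$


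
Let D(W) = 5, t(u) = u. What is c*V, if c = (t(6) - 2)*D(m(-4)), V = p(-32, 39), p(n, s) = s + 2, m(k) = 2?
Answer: 820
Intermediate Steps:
p(n, s) = 2 + s
V = 41 (V = 2 + 39 = 41)
c = 20 (c = (6 - 2)*5 = 4*5 = 20)
c*V = 20*41 = 820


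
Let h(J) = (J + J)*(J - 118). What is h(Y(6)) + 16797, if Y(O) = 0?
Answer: 16797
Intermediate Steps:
h(J) = 2*J*(-118 + J) (h(J) = (2*J)*(-118 + J) = 2*J*(-118 + J))
h(Y(6)) + 16797 = 2*0*(-118 + 0) + 16797 = 2*0*(-118) + 16797 = 0 + 16797 = 16797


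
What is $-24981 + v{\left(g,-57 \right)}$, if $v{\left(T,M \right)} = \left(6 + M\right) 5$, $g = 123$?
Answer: $-25236$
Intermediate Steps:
$v{\left(T,M \right)} = 30 + 5 M$
$-24981 + v{\left(g,-57 \right)} = -24981 + \left(30 + 5 \left(-57\right)\right) = -24981 + \left(30 - 285\right) = -24981 - 255 = -25236$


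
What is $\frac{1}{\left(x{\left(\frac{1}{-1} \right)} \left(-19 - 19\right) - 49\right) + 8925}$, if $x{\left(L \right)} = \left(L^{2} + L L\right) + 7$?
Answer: $\frac{1}{8534} \approx 0.00011718$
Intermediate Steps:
$x{\left(L \right)} = 7 + 2 L^{2}$ ($x{\left(L \right)} = \left(L^{2} + L^{2}\right) + 7 = 2 L^{2} + 7 = 7 + 2 L^{2}$)
$\frac{1}{\left(x{\left(\frac{1}{-1} \right)} \left(-19 - 19\right) - 49\right) + 8925} = \frac{1}{\left(\left(7 + 2 \left(\frac{1}{-1}\right)^{2}\right) \left(-19 - 19\right) - 49\right) + 8925} = \frac{1}{\left(\left(7 + 2 \left(-1\right)^{2}\right) \left(-19 - 19\right) - 49\right) + 8925} = \frac{1}{\left(\left(7 + 2 \cdot 1\right) \left(-38\right) - 49\right) + 8925} = \frac{1}{\left(\left(7 + 2\right) \left(-38\right) - 49\right) + 8925} = \frac{1}{\left(9 \left(-38\right) - 49\right) + 8925} = \frac{1}{\left(-342 - 49\right) + 8925} = \frac{1}{-391 + 8925} = \frac{1}{8534}$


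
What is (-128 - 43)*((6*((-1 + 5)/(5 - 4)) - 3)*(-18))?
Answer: 64638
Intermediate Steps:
(-128 - 43)*((6*((-1 + 5)/(5 - 4)) - 3)*(-18)) = -171*(6*(4/1) - 3)*(-18) = -171*(6*(4*1) - 3)*(-18) = -171*(6*4 - 3)*(-18) = -171*(24 - 3)*(-18) = -3591*(-18) = -171*(-378) = 64638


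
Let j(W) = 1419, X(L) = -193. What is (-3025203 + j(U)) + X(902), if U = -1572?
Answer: -3023977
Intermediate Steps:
(-3025203 + j(U)) + X(902) = (-3025203 + 1419) - 193 = -3023784 - 193 = -3023977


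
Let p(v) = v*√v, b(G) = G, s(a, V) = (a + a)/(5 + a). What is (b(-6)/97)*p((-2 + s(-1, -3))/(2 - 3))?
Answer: -15*√10/194 ≈ -0.24451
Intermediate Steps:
s(a, V) = 2*a/(5 + a) (s(a, V) = (2*a)/(5 + a) = 2*a/(5 + a))
p(v) = v^(3/2)
(b(-6)/97)*p((-2 + s(-1, -3))/(2 - 3)) = (-6/97)*((-2 + 2*(-1)/(5 - 1))/(2 - 3))^(3/2) = (-6*1/97)*((-2 + 2*(-1)/4)/(-1))^(3/2) = -6*(2 + 2*(¼))^(3/2)/97 = -6*5*√10/4/97 = -15*√10/194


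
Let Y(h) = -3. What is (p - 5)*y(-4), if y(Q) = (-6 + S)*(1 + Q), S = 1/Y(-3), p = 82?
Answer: 1463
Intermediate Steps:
S = -1/3 (S = 1/(-3) = -1/3 ≈ -0.33333)
y(Q) = -19/3 - 19*Q/3 (y(Q) = (-6 - 1/3)*(1 + Q) = -19*(1 + Q)/3 = -19/3 - 19*Q/3)
(p - 5)*y(-4) = (82 - 5)*(-19/3 - 19/3*(-4)) = 77*(-19/3 + 76/3) = 77*19 = 1463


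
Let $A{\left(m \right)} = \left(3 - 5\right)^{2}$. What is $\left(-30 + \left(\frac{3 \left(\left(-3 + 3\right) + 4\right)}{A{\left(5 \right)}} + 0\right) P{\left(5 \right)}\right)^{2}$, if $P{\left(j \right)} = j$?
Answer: $225$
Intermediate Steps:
$A{\left(m \right)} = 4$ ($A{\left(m \right)} = \left(-2\right)^{2} = 4$)
$\left(-30 + \left(\frac{3 \left(\left(-3 + 3\right) + 4\right)}{A{\left(5 \right)}} + 0\right) P{\left(5 \right)}\right)^{2} = \left(-30 + \left(\frac{3 \left(\left(-3 + 3\right) + 4\right)}{4} + 0\right) 5\right)^{2} = \left(-30 + \left(3 \left(0 + 4\right) \frac{1}{4} + 0\right) 5\right)^{2} = \left(-30 + \left(3 \cdot 4 \cdot \frac{1}{4} + 0\right) 5\right)^{2} = \left(-30 + \left(12 \cdot \frac{1}{4} + 0\right) 5\right)^{2} = \left(-30 + \left(3 + 0\right) 5\right)^{2} = \left(-30 + 3 \cdot 5\right)^{2} = \left(-30 + 15\right)^{2} = \left(-15\right)^{2} = 225$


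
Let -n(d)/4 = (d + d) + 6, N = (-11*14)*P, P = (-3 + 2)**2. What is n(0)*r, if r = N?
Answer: 3696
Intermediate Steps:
P = 1 (P = (-1)**2 = 1)
N = -154 (N = -11*14*1 = -154*1 = -154)
r = -154
n(d) = -24 - 8*d (n(d) = -4*((d + d) + 6) = -4*(2*d + 6) = -4*(6 + 2*d) = -24 - 8*d)
n(0)*r = (-24 - 8*0)*(-154) = (-24 + 0)*(-154) = -24*(-154) = 3696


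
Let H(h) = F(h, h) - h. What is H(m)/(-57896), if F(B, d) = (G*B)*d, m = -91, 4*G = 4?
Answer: -2093/14474 ≈ -0.14460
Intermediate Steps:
G = 1 (G = (1/4)*4 = 1)
F(B, d) = B*d (F(B, d) = (1*B)*d = B*d)
H(h) = h**2 - h (H(h) = h*h - h = h**2 - h)
H(m)/(-57896) = -91*(-1 - 91)/(-57896) = -91*(-92)*(-1/57896) = 8372*(-1/57896) = -2093/14474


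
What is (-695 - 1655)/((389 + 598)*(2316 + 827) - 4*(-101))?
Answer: -470/620509 ≈ -0.00075744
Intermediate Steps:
(-695 - 1655)/((389 + 598)*(2316 + 827) - 4*(-101)) = -2350/(987*3143 + 404) = -2350/(3102141 + 404) = -2350/3102545 = -2350*1/3102545 = -470/620509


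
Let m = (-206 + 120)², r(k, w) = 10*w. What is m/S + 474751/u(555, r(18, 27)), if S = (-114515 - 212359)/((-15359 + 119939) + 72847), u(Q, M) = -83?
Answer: -132050258005/13565271 ≈ -9734.4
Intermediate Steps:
m = 7396 (m = (-86)² = 7396)
S = -326874/177427 (S = -326874/(104580 + 72847) = -326874/177427 ≈ -1.8423)
m/S + 474751/u(555, r(18, 27)) = 7396/(-326874/177427) + 474751/(-83) = 7396*(-177427/326874) + 474751*(-1/83) = -656125046/163437 - 474751/83 = -132050258005/13565271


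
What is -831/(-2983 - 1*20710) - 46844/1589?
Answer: -158364919/5378311 ≈ -29.445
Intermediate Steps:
-831/(-2983 - 1*20710) - 46844/1589 = -831/(-2983 - 20710) - 46844*1/1589 = -831/(-23693) - 6692/227 = -831*(-1/23693) - 6692/227 = 831/23693 - 6692/227 = -158364919/5378311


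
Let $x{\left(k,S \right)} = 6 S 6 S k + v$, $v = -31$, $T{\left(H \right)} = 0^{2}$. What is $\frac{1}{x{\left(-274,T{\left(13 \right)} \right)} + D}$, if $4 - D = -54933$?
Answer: $\frac{1}{54906} \approx 1.8213 \cdot 10^{-5}$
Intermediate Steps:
$T{\left(H \right)} = 0$
$D = 54937$ ($D = 4 - -54933 = 4 + 54933 = 54937$)
$x{\left(k,S \right)} = -31 + 36 k S^{2}$ ($x{\left(k,S \right)} = 6 S 6 S k - 31 = 36 S S k - 31 = 36 S^{2} k - 31 = 36 k S^{2} - 31 = -31 + 36 k S^{2}$)
$\frac{1}{x{\left(-274,T{\left(13 \right)} \right)} + D} = \frac{1}{\left(-31 + 36 \left(-274\right) 0^{2}\right) + 54937} = \frac{1}{\left(-31 + 36 \left(-274\right) 0\right) + 54937} = \frac{1}{\left(-31 + 0\right) + 54937} = \frac{1}{-31 + 54937} = \frac{1}{54906}$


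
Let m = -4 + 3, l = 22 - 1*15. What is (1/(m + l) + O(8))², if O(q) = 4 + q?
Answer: 5329/36 ≈ 148.03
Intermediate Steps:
l = 7 (l = 22 - 15 = 7)
m = -1
(1/(m + l) + O(8))² = (1/(-1 + 7) + (4 + 8))² = (1/6 + 12)² = (⅙ + 12)² = (73/6)² = 5329/36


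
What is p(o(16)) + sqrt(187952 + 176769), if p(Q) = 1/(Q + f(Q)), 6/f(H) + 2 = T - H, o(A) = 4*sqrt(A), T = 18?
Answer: sqrt(364721) ≈ 603.92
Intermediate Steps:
f(H) = 6/(16 - H) (f(H) = 6/(-2 + (18 - H)) = 6/(16 - H))
p(Q) = 1/(Q - 6/(-16 + Q))
p(o(16)) + sqrt(187952 + 176769) = (-16 + 4*sqrt(16))/(-6 + (4*sqrt(16))*(-16 + 4*sqrt(16))) + sqrt(187952 + 176769) = (-16 + 4*4)/(-6 + (4*4)*(-16 + 4*4)) + sqrt(364721) = (-16 + 16)/(-6 + 16*(-16 + 16)) + sqrt(364721) = 0/(-6 + 16*0) + sqrt(364721) = 0/(-6 + 0) + sqrt(364721) = 0/(-6) + sqrt(364721) = -1/6*0 + sqrt(364721) = 0 + sqrt(364721) = sqrt(364721)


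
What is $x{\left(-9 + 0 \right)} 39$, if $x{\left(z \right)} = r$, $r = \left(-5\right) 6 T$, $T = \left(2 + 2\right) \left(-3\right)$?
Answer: $14040$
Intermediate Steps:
$T = -12$ ($T = 4 \left(-3\right) = -12$)
$r = 360$ ($r = \left(-5\right) 6 \left(-12\right) = \left(-30\right) \left(-12\right) = 360$)
$x{\left(z \right)} = 360$
$x{\left(-9 + 0 \right)} 39 = 360 \cdot 39 = 14040$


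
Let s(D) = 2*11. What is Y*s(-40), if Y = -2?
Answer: -44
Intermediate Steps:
s(D) = 22
Y*s(-40) = -2*22 = -44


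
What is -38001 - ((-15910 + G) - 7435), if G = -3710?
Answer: -10946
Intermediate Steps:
-38001 - ((-15910 + G) - 7435) = -38001 - ((-15910 - 3710) - 7435) = -38001 - (-19620 - 7435) = -38001 - 1*(-27055) = -38001 + 27055 = -10946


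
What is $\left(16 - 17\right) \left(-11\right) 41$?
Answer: $451$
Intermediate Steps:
$\left(16 - 17\right) \left(-11\right) 41 = \left(-1\right) \left(-11\right) 41 = 11 \cdot 41 = 451$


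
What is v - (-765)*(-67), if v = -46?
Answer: -51301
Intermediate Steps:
v - (-765)*(-67) = -46 - (-765)*(-67) = -46 - 153*335 = -46 - 51255 = -51301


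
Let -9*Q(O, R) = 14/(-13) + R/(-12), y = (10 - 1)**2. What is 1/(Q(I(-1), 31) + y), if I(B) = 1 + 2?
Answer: 1404/114295 ≈ 0.012284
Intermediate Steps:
I(B) = 3
y = 81 (y = 9**2 = 81)
Q(O, R) = 14/117 + R/108 (Q(O, R) = -(14/(-13) + R/(-12))/9 = -(14*(-1/13) + R*(-1/12))/9 = -(-14/13 - R/12)/9 = 14/117 + R/108)
1/(Q(I(-1), 31) + y) = 1/((14/117 + (1/108)*31) + 81) = 1/((14/117 + 31/108) + 81) = 1/(571/1404 + 81) = 1/(114295/1404) = 1404/114295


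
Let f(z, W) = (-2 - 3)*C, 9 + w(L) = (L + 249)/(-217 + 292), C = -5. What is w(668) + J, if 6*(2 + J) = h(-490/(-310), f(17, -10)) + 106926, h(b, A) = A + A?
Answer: 445764/25 ≈ 17831.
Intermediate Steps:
w(L) = -142/25 + L/75 (w(L) = -9 + (L + 249)/(-217 + 292) = -9 + (249 + L)/75 = -9 + (249 + L)*(1/75) = -9 + (83/25 + L/75) = -142/25 + L/75)
f(z, W) = 25 (f(z, W) = (-2 - 3)*(-5) = -5*(-5) = 25)
h(b, A) = 2*A
J = 53482/3 (J = -2 + (2*25 + 106926)/6 = -2 + (50 + 106926)/6 = -2 + (⅙)*106976 = -2 + 53488/3 = 53482/3 ≈ 17827.)
w(668) + J = (-142/25 + (1/75)*668) + 53482/3 = (-142/25 + 668/75) + 53482/3 = 242/75 + 53482/3 = 445764/25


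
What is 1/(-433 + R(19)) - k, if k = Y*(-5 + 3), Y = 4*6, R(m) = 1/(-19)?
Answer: 394925/8228 ≈ 47.998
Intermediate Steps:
R(m) = -1/19
Y = 24
k = -48 (k = 24*(-5 + 3) = 24*(-2) = -48)
1/(-433 + R(19)) - k = 1/(-433 - 1/19) - 1*(-48) = 1/(-8228/19) + 48 = -19/8228 + 48 = 394925/8228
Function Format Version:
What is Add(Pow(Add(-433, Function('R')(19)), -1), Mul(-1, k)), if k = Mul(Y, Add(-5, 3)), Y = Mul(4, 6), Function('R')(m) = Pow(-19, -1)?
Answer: Rational(394925, 8228) ≈ 47.998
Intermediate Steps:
Function('R')(m) = Rational(-1, 19)
Y = 24
k = -48 (k = Mul(24, Add(-5, 3)) = Mul(24, -2) = -48)
Add(Pow(Add(-433, Function('R')(19)), -1), Mul(-1, k)) = Add(Pow(Add(-433, Rational(-1, 19)), -1), Mul(-1, -48)) = Add(Pow(Rational(-8228, 19), -1), 48) = Add(Rational(-19, 8228), 48) = Rational(394925, 8228)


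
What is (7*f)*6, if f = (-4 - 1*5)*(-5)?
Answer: 1890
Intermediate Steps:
f = 45 (f = (-4 - 5)*(-5) = -9*(-5) = 45)
(7*f)*6 = (7*45)*6 = 315*6 = 1890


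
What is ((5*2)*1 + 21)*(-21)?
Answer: -651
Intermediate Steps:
((5*2)*1 + 21)*(-21) = (10*1 + 21)*(-21) = (10 + 21)*(-21) = 31*(-21) = -651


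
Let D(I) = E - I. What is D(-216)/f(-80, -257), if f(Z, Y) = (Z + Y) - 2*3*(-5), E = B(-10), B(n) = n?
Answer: -206/307 ≈ -0.67101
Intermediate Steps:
E = -10
D(I) = -10 - I
f(Z, Y) = 30 + Y + Z (f(Z, Y) = (Y + Z) - 6*(-5) = (Y + Z) + 30 = 30 + Y + Z)
D(-216)/f(-80, -257) = (-10 - 1*(-216))/(30 - 257 - 80) = (-10 + 216)/(-307) = 206*(-1/307) = -206/307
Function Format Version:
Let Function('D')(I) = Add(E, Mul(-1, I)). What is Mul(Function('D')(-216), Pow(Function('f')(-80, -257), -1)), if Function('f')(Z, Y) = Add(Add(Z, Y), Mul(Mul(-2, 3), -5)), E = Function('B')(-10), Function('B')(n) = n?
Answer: Rational(-206, 307) ≈ -0.67101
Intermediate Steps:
E = -10
Function('D')(I) = Add(-10, Mul(-1, I))
Function('f')(Z, Y) = Add(30, Y, Z) (Function('f')(Z, Y) = Add(Add(Y, Z), Mul(-6, -5)) = Add(Add(Y, Z), 30) = Add(30, Y, Z))
Mul(Function('D')(-216), Pow(Function('f')(-80, -257), -1)) = Mul(Add(-10, Mul(-1, -216)), Pow(Add(30, -257, -80), -1)) = Mul(Add(-10, 216), Pow(-307, -1)) = Mul(206, Rational(-1, 307)) = Rational(-206, 307)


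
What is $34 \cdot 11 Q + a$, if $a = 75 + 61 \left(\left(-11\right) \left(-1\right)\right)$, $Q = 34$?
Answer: $13462$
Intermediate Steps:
$a = 746$ ($a = 75 + 61 \cdot 11 = 75 + 671 = 746$)
$34 \cdot 11 Q + a = 34 \cdot 11 \cdot 34 + 746 = 374 \cdot 34 + 746 = 12716 + 746 = 13462$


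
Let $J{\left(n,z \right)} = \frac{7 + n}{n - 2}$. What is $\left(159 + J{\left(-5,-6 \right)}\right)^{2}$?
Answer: $\frac{1234321}{49} \approx 25190.0$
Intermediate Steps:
$J{\left(n,z \right)} = \frac{7 + n}{-2 + n}$
$\left(159 + J{\left(-5,-6 \right)}\right)^{2} = \left(159 + \frac{7 - 5}{-2 - 5}\right)^{2} = \left(159 + \frac{1}{-7} \cdot 2\right)^{2} = \left(159 - \frac{2}{7}\right)^{2} = \left(\frac{1111}{7}\right)^{2} = \frac{1234321}{49}$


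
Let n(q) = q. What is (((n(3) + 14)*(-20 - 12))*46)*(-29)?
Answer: 725696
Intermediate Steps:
(((n(3) + 14)*(-20 - 12))*46)*(-29) = (((3 + 14)*(-20 - 12))*46)*(-29) = ((17*(-32))*46)*(-29) = -544*46*(-29) = -25024*(-29) = 725696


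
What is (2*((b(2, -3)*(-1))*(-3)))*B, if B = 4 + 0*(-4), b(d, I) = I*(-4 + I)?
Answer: 504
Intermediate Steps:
B = 4 (B = 4 + 0 = 4)
(2*((b(2, -3)*(-1))*(-3)))*B = (2*((-3*(-4 - 3)*(-1))*(-3)))*4 = (2*((-3*(-7)*(-1))*(-3)))*4 = (2*((21*(-1))*(-3)))*4 = (2*(-21*(-3)))*4 = (2*63)*4 = 126*4 = 504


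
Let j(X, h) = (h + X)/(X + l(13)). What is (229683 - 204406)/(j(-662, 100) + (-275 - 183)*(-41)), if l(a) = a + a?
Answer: 8038086/5971685 ≈ 1.3460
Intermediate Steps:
l(a) = 2*a
j(X, h) = (X + h)/(26 + X) (j(X, h) = (h + X)/(X + 2*13) = (X + h)/(X + 26) = (X + h)/(26 + X))
(229683 - 204406)/(j(-662, 100) + (-275 - 183)*(-41)) = (229683 - 204406)/((-662 + 100)/(26 - 662) + (-275 - 183)*(-41)) = 25277/(-562/(-636) - 458*(-41)) = 25277/(-1/636*(-562) + 18778) = 25277/(281/318 + 18778) = 25277/(5971685/318) = 25277*(318/5971685) = 8038086/5971685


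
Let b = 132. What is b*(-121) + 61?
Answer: -15911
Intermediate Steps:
b*(-121) + 61 = 132*(-121) + 61 = -15972 + 61 = -15911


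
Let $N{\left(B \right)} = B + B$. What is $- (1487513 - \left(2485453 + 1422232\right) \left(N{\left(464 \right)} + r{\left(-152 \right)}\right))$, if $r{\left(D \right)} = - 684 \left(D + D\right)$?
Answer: $816173232327$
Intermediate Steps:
$r{\left(D \right)} = - 1368 D$ ($r{\left(D \right)} = - 684 \cdot 2 D = - 1368 D$)
$N{\left(B \right)} = 2 B$
$- (1487513 - \left(2485453 + 1422232\right) \left(N{\left(464 \right)} + r{\left(-152 \right)}\right)) = - (1487513 - \left(2485453 + 1422232\right) \left(2 \cdot 464 - -207936\right)) = - (1487513 - 3907685 \left(928 + 207936\right)) = - (1487513 - 3907685 \cdot 208864) = - (1487513 - 816174719840) = \left(-1\right) \left(-816173232327\right) = 816173232327$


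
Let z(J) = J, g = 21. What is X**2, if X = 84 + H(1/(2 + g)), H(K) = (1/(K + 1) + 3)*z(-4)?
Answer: 167281/36 ≈ 4646.7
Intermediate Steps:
H(K) = -12 - 4/(1 + K) (H(K) = (1/(K + 1) + 3)*(-4) = (1/(1 + K) + 3)*(-4) = (3 + 1/(1 + K))*(-4) = -12 - 4/(1 + K))
X = 409/6 (X = 84 + 4*(-4 - 3/(2 + 21))/(1 + 1/(2 + 21)) = 84 + 4*(-4 - 3/23)/(1 + 1/23) = 84 + 4*(-4 - 3*1/23)/(1 + 1/23) = 84 + 4*(-4 - 3/23)/(24/23) = 84 + 4*(23/24)*(-95/23) = 84 - 95/6 = 409/6 ≈ 68.167)
X**2 = (409/6)**2 = 167281/36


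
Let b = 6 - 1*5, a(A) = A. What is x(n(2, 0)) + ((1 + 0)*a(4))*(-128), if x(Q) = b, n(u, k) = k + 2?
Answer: -511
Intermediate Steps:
n(u, k) = 2 + k
b = 1 (b = 6 - 5 = 1)
x(Q) = 1
x(n(2, 0)) + ((1 + 0)*a(4))*(-128) = 1 + ((1 + 0)*4)*(-128) = 1 + (1*4)*(-128) = 1 + 4*(-128) = 1 - 512 = -511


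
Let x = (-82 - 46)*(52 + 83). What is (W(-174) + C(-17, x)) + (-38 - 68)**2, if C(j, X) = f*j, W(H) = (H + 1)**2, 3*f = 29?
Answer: 123002/3 ≈ 41001.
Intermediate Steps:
f = 29/3 (f = (1/3)*29 = 29/3 ≈ 9.6667)
W(H) = (1 + H)**2
x = -17280 (x = -128*135 = -17280)
C(j, X) = 29*j/3
(W(-174) + C(-17, x)) + (-38 - 68)**2 = ((1 - 174)**2 + (29/3)*(-17)) + (-38 - 68)**2 = ((-173)**2 - 493/3) + (-106)**2 = (29929 - 493/3) + 11236 = 89294/3 + 11236 = 123002/3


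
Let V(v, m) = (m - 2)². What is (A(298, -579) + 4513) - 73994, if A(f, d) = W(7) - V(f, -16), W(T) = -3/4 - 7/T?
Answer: -279227/4 ≈ -69807.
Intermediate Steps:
V(v, m) = (-2 + m)²
W(T) = -¾ - 7/T (W(T) = -3*¼ - 7/T = -¾ - 7/T)
A(f, d) = -1303/4 (A(f, d) = (-¾ - 7/7) - (-2 - 16)² = (-¾ - 7*⅐) - 1*(-18)² = (-¾ - 1) - 1*324 = -7/4 - 324 = -1303/4)
(A(298, -579) + 4513) - 73994 = (-1303/4 + 4513) - 73994 = 16749/4 - 73994 = -279227/4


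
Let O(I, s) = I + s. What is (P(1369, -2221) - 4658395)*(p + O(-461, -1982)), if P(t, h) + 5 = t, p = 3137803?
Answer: -14601468716160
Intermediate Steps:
P(t, h) = -5 + t
(P(1369, -2221) - 4658395)*(p + O(-461, -1982)) = ((-5 + 1369) - 4658395)*(3137803 + (-461 - 1982)) = (1364 - 4658395)*(3137803 - 2443) = -4657031*3135360 = -14601468716160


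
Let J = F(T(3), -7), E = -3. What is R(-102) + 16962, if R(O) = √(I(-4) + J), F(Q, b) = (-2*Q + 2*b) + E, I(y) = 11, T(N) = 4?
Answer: 16962 + I*√14 ≈ 16962.0 + 3.7417*I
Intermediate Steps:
F(Q, b) = -3 - 2*Q + 2*b (F(Q, b) = (-2*Q + 2*b) - 3 = -3 - 2*Q + 2*b)
J = -25 (J = -3 - 2*4 + 2*(-7) = -3 - 8 - 14 = -25)
R(O) = I*√14 (R(O) = √(11 - 25) = √(-14) = I*√14)
R(-102) + 16962 = I*√14 + 16962 = 16962 + I*√14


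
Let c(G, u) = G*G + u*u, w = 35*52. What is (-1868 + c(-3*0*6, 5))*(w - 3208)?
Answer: 2558084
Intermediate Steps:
w = 1820
c(G, u) = G**2 + u**2
(-1868 + c(-3*0*6, 5))*(w - 3208) = (-1868 + ((-3*0*6)**2 + 5**2))*(1820 - 3208) = (-1868 + ((0*6)**2 + 25))*(-1388) = (-1868 + (0**2 + 25))*(-1388) = (-1868 + (0 + 25))*(-1388) = (-1868 + 25)*(-1388) = -1843*(-1388) = 2558084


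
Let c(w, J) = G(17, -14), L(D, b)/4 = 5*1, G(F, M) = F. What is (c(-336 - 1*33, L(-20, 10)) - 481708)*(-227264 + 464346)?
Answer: -114200265662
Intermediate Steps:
L(D, b) = 20 (L(D, b) = 4*(5*1) = 4*5 = 20)
c(w, J) = 17
(c(-336 - 1*33, L(-20, 10)) - 481708)*(-227264 + 464346) = (17 - 481708)*(-227264 + 464346) = -481691*237082 = -114200265662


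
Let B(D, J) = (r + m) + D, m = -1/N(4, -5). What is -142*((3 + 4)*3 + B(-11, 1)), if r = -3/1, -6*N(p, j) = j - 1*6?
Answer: -10082/11 ≈ -916.54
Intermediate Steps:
N(p, j) = 1 - j/6 (N(p, j) = -(j - 1*6)/6 = -(j - 6)/6 = -(-6 + j)/6 = 1 - j/6)
r = -3 (r = -3*1 = -3)
m = -6/11 (m = -1/(1 - ⅙*(-5)) = -1/(1 + ⅚) = -1/11/6 = -1*6/11 = -6/11 ≈ -0.54545)
B(D, J) = -39/11 + D (B(D, J) = (-3 - 6/11) + D = -39/11 + D)
-142*((3 + 4)*3 + B(-11, 1)) = -142*((3 + 4)*3 + (-39/11 - 11)) = -142*(7*3 - 160/11) = -142*(21 - 160/11) = -142*71/11 = -10082/11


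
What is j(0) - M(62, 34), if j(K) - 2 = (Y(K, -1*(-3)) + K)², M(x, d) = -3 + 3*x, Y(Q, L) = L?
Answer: -172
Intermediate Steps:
j(K) = 2 + (3 + K)² (j(K) = 2 + (-1*(-3) + K)² = 2 + (3 + K)²)
j(0) - M(62, 34) = (2 + (3 + 0)²) - (-3 + 3*62) = (2 + 3²) - (-3 + 186) = (2 + 9) - 1*183 = 11 - 183 = -172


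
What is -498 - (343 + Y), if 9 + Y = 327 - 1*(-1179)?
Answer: -2338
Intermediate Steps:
Y = 1497 (Y = -9 + (327 - 1*(-1179)) = -9 + (327 + 1179) = -9 + 1506 = 1497)
-498 - (343 + Y) = -498 - (343 + 1497) = -498 - 1*1840 = -498 - 1840 = -2338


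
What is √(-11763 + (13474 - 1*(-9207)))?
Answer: √10918 ≈ 104.49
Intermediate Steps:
√(-11763 + (13474 - 1*(-9207))) = √(-11763 + (13474 + 9207)) = √(-11763 + 22681) = √10918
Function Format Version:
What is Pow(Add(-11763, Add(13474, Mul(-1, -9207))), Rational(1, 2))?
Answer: Pow(10918, Rational(1, 2)) ≈ 104.49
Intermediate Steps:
Pow(Add(-11763, Add(13474, Mul(-1, -9207))), Rational(1, 2)) = Pow(Add(-11763, Add(13474, 9207)), Rational(1, 2)) = Pow(Add(-11763, 22681), Rational(1, 2)) = Pow(10918, Rational(1, 2))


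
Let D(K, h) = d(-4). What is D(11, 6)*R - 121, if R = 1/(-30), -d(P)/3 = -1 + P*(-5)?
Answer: -1191/10 ≈ -119.10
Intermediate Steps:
d(P) = 3 + 15*P (d(P) = -3*(-1 + P*(-5)) = -3*(-1 - 5*P) = 3 + 15*P)
D(K, h) = -57 (D(K, h) = 3 + 15*(-4) = 3 - 60 = -57)
R = -1/30 ≈ -0.033333
D(11, 6)*R - 121 = -57*(-1/30) - 121 = 19/10 - 121 = -1191/10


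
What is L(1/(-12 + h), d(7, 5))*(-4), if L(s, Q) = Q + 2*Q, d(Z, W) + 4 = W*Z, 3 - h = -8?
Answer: -372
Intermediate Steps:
h = 11 (h = 3 - 1*(-8) = 3 + 8 = 11)
d(Z, W) = -4 + W*Z
L(s, Q) = 3*Q
L(1/(-12 + h), d(7, 5))*(-4) = (3*(-4 + 5*7))*(-4) = (3*(-4 + 35))*(-4) = (3*31)*(-4) = 93*(-4) = -372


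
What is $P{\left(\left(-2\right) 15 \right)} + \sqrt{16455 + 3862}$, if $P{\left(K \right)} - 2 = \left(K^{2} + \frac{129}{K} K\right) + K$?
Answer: $1001 + \sqrt{20317} \approx 1143.5$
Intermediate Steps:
$P{\left(K \right)} = 131 + K + K^{2}$ ($P{\left(K \right)} = 2 + \left(\left(K^{2} + \frac{129}{K} K\right) + K\right) = 2 + \left(\left(K^{2} + 129\right) + K\right) = 2 + \left(\left(129 + K^{2}\right) + K\right) = 2 + \left(129 + K + K^{2}\right) = 131 + K + K^{2}$)
$P{\left(\left(-2\right) 15 \right)} + \sqrt{16455 + 3862} = \left(131 - 30 + \left(\left(-2\right) 15\right)^{2}\right) + \sqrt{16455 + 3862} = \left(131 - 30 + \left(-30\right)^{2}\right) + \sqrt{20317} = \left(131 - 30 + 900\right) + \sqrt{20317} = 1001 + \sqrt{20317}$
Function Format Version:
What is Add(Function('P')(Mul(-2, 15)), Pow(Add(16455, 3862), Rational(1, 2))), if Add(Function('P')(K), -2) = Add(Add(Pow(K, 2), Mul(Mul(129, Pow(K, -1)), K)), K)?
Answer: Add(1001, Pow(20317, Rational(1, 2))) ≈ 1143.5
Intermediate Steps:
Function('P')(K) = Add(131, K, Pow(K, 2)) (Function('P')(K) = Add(2, Add(Add(Pow(K, 2), Mul(Mul(129, Pow(K, -1)), K)), K)) = Add(2, Add(Add(Pow(K, 2), 129), K)) = Add(2, Add(Add(129, Pow(K, 2)), K)) = Add(2, Add(129, K, Pow(K, 2))) = Add(131, K, Pow(K, 2)))
Add(Function('P')(Mul(-2, 15)), Pow(Add(16455, 3862), Rational(1, 2))) = Add(Add(131, Mul(-2, 15), Pow(Mul(-2, 15), 2)), Pow(Add(16455, 3862), Rational(1, 2))) = Add(Add(131, -30, Pow(-30, 2)), Pow(20317, Rational(1, 2))) = Add(Add(131, -30, 900), Pow(20317, Rational(1, 2))) = Add(1001, Pow(20317, Rational(1, 2)))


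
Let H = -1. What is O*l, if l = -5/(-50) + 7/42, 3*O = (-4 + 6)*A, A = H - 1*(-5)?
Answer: 32/45 ≈ 0.71111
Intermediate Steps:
A = 4 (A = -1 - 1*(-5) = -1 + 5 = 4)
O = 8/3 (O = ((-4 + 6)*4)/3 = (2*4)/3 = (⅓)*8 = 8/3 ≈ 2.6667)
l = 4/15 (l = -5*(-1/50) + 7*(1/42) = ⅒ + ⅙ = 4/15 ≈ 0.26667)
O*l = (8/3)*(4/15) = 32/45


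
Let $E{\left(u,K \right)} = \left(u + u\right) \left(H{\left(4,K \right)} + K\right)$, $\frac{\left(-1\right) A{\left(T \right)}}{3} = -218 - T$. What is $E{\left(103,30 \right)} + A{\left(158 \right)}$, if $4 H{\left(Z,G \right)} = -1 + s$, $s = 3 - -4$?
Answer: $7617$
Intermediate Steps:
$A{\left(T \right)} = 654 + 3 T$ ($A{\left(T \right)} = - 3 \left(-218 - T\right) = 654 + 3 T$)
$s = 7$ ($s = 3 + 4 = 7$)
$H{\left(Z,G \right)} = \frac{3}{2}$ ($H{\left(Z,G \right)} = \frac{-1 + 7}{4} = \frac{1}{4} \cdot 6 = \frac{3}{2}$)
$E{\left(u,K \right)} = 2 u \left(\frac{3}{2} + K\right)$ ($E{\left(u,K \right)} = \left(u + u\right) \left(\frac{3}{2} + K\right) = 2 u \left(\frac{3}{2} + K\right)$)
$E{\left(103,30 \right)} + A{\left(158 \right)} = 103 \left(3 + 2 \cdot 30\right) + \left(654 + 3 \cdot 158\right) = 103 \left(3 + 60\right) + \left(654 + 474\right) = 103 \cdot 63 + 1128 = 6489 + 1128 = 7617$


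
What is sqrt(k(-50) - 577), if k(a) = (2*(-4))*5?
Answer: I*sqrt(617) ≈ 24.839*I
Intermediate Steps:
k(a) = -40 (k(a) = -8*5 = -40)
sqrt(k(-50) - 577) = sqrt(-40 - 577) = sqrt(-617) = I*sqrt(617)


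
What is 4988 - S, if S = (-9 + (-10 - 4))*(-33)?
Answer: 4229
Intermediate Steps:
S = 759 (S = (-9 - 14)*(-33) = -23*(-33) = 759)
4988 - S = 4988 - 1*759 = 4988 - 759 = 4229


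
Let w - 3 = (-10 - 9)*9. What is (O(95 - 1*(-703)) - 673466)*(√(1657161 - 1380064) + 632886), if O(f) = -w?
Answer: -426120878028 - 673298*√277097 ≈ -4.2648e+11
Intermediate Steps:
w = -168 (w = 3 + (-10 - 9)*9 = 3 - 19*9 = 3 - 171 = -168)
O(f) = 168 (O(f) = -1*(-168) = 168)
(O(95 - 1*(-703)) - 673466)*(√(1657161 - 1380064) + 632886) = (168 - 673466)*(√(1657161 - 1380064) + 632886) = -673298*(√277097 + 632886) = -673298*(632886 + √277097) = -426120878028 - 673298*√277097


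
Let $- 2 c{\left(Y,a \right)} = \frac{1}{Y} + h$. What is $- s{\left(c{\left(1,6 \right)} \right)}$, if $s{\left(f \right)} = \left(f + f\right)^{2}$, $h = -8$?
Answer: $-49$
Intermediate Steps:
$c{\left(Y,a \right)} = 4 - \frac{1}{2 Y}$ ($c{\left(Y,a \right)} = - \frac{\frac{1}{Y} - 8}{2} = - \frac{-8 + \frac{1}{Y}}{2} = 4 - \frac{1}{2 Y}$)
$s{\left(f \right)} = 4 f^{2}$ ($s{\left(f \right)} = \left(2 f\right)^{2} = 4 f^{2}$)
$- s{\left(c{\left(1,6 \right)} \right)} = - 4 \left(4 - \frac{1}{2 \cdot 1}\right)^{2} = - 4 \left(4 - \frac{1}{2}\right)^{2} = - 4 \left(\frac{7}{2}\right)^{2} = - \frac{4 \cdot 49}{4} = \left(-1\right) 49 = -49$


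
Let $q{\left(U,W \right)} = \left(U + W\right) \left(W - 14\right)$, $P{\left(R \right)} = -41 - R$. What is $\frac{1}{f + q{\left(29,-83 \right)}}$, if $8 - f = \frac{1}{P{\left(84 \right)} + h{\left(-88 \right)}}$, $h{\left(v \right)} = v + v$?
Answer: $\frac{301}{1579047} \approx 0.00019062$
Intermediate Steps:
$q{\left(U,W \right)} = \left(-14 + W\right) \left(U + W\right)$ ($q{\left(U,W \right)} = \left(U + W\right) \left(-14 + W\right) = \left(-14 + W\right) \left(U + W\right)$)
$h{\left(v \right)} = 2 v$
$f = \frac{2409}{301}$ ($f = 8 - \frac{1}{\left(-41 - 84\right) + 2 \left(-88\right)} = 8 - \frac{1}{\left(-41 - 84\right) - 176} = 8 - \frac{1}{-125 - 176} = 8 - \frac{1}{-301} = 8 - - \frac{1}{301} = 8 + \frac{1}{301} = \frac{2409}{301} \approx 8.0033$)
$\frac{1}{f + q{\left(29,-83 \right)}} = \frac{1}{\frac{2409}{301} + \left(\left(-83\right)^{2} - 406 - -1162 + 29 \left(-83\right)\right)} = \frac{1}{\frac{2409}{301} + \left(6889 - 406 + 1162 - 2407\right)} = \frac{1}{\frac{2409}{301} + 5238} = \frac{1}{\frac{1579047}{301}} = \frac{301}{1579047}$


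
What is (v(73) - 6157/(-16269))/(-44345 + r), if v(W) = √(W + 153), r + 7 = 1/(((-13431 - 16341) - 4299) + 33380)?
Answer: -4254487/498599833677 - 691*√226/30647233 ≈ -0.00034749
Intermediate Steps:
r = -4838/691 (r = -7 + 1/(((-13431 - 16341) - 4299) + 33380) = -7 + 1/((-29772 - 4299) + 33380) = -7 + 1/(-34071 + 33380) = -7 + 1/(-691) = -7 - 1/691 = -4838/691 ≈ -7.0014)
v(W) = √(153 + W)
(v(73) - 6157/(-16269))/(-44345 + r) = (√(153 + 73) - 6157/(-16269))/(-44345 - 4838/691) = (√226 - 6157*(-1/16269))/(-30647233/691) = (√226 + 6157/16269)*(-691/30647233) = (6157/16269 + √226)*(-691/30647233) = -4254487/498599833677 - 691*√226/30647233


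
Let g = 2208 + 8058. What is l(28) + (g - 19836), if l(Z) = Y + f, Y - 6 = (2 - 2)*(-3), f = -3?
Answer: -9567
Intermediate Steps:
Y = 6 (Y = 6 + (2 - 2)*(-3) = 6 + 0*(-3) = 6 + 0 = 6)
l(Z) = 3 (l(Z) = 6 - 3 = 3)
g = 10266
l(28) + (g - 19836) = 3 + (10266 - 19836) = 3 - 9570 = -9567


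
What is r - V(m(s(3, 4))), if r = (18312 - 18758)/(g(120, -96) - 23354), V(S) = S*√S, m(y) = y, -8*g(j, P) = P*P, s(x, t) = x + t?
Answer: 223/12253 - 7*√7 ≈ -18.502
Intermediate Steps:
s(x, t) = t + x
g(j, P) = -P²/8 (g(j, P) = -P*P/8 = -P²/8)
V(S) = S^(3/2)
r = 223/12253 (r = (18312 - 18758)/(-⅛*(-96)² - 23354) = -446/(-⅛*9216 - 23354) = -446/(-1152 - 23354) = -446/(-24506) = -446*(-1/24506) = 223/12253 ≈ 0.018200)
r - V(m(s(3, 4))) = 223/12253 - (4 + 3)^(3/2) = 223/12253 - 7^(3/2) = 223/12253 - 7*√7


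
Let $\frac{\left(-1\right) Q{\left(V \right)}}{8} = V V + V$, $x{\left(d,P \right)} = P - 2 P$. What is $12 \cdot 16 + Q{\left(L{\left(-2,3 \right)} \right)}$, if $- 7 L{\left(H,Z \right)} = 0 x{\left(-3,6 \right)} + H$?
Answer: $\frac{9264}{49} \approx 189.06$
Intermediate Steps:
$x{\left(d,P \right)} = - P$
$L{\left(H,Z \right)} = - \frac{H}{7}$ ($L{\left(H,Z \right)} = - \frac{0 \left(\left(-1\right) 6\right) + H}{7} = - \frac{0 \left(-6\right) + H}{7} = - \frac{0 + H}{7} = - \frac{H}{7}$)
$Q{\left(V \right)} = - 8 V - 8 V^{2}$ ($Q{\left(V \right)} = - 8 \left(V V + V\right) = - 8 \left(V^{2} + V\right) = - 8 \left(V + V^{2}\right) = - 8 V - 8 V^{2}$)
$12 \cdot 16 + Q{\left(L{\left(-2,3 \right)} \right)} = 12 \cdot 16 - 8 \left(\left(- \frac{1}{7}\right) \left(-2\right)\right) \left(1 - - \frac{2}{7}\right) = 192 - \frac{16 \left(1 + \frac{2}{7}\right)}{7} = 192 - \frac{16}{7} \cdot \frac{9}{7} = 192 - \frac{144}{49} = \frac{9264}{49}$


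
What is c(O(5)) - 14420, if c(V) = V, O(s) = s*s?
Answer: -14395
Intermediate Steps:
O(s) = s**2
c(O(5)) - 14420 = 5**2 - 14420 = 25 - 14420 = -14395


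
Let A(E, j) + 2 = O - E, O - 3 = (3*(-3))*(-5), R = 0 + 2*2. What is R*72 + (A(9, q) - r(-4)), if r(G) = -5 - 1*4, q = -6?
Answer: 334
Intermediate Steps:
R = 4 (R = 0 + 4 = 4)
r(G) = -9 (r(G) = -5 - 4 = -9)
O = 48 (O = 3 + (3*(-3))*(-5) = 3 - 9*(-5) = 3 + 45 = 48)
A(E, j) = 46 - E (A(E, j) = -2 + (48 - E) = 46 - E)
R*72 + (A(9, q) - r(-4)) = 4*72 + ((46 - 1*9) - 1*(-9)) = 288 + ((46 - 9) + 9) = 288 + (37 + 9) = 288 + 46 = 334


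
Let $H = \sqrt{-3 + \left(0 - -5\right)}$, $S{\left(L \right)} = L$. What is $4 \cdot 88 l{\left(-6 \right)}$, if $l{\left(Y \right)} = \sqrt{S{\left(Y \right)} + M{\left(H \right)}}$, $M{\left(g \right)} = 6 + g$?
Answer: $352 \sqrt[4]{2} \approx 418.6$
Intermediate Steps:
$H = \sqrt{2}$ ($H = \sqrt{-3 + \left(0 + 5\right)} = \sqrt{-3 + 5} = \sqrt{2} \approx 1.4142$)
$l{\left(Y \right)} = \sqrt{6 + Y + \sqrt{2}}$ ($l{\left(Y \right)} = \sqrt{Y + \left(6 + \sqrt{2}\right)} = \sqrt{6 + Y + \sqrt{2}}$)
$4 \cdot 88 l{\left(-6 \right)} = 4 \cdot 88 \sqrt{6 - 6 + \sqrt{2}} = 352 \sqrt{\sqrt{2}} = 352 \sqrt[4]{2}$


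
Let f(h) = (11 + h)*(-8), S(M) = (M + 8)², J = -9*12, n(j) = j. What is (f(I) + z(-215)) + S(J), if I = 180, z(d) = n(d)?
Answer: 8257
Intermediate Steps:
z(d) = d
J = -108
S(M) = (8 + M)²
f(h) = -88 - 8*h
(f(I) + z(-215)) + S(J) = ((-88 - 8*180) - 215) + (8 - 108)² = ((-88 - 1440) - 215) + (-100)² = (-1528 - 215) + 10000 = -1743 + 10000 = 8257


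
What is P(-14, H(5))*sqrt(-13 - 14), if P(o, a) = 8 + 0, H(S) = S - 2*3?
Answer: 24*I*sqrt(3) ≈ 41.569*I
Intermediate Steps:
H(S) = -6 + S (H(S) = S - 6 = -6 + S)
P(o, a) = 8
P(-14, H(5))*sqrt(-13 - 14) = 8*sqrt(-13 - 14) = 8*sqrt(-27) = 8*(3*I*sqrt(3)) = 24*I*sqrt(3)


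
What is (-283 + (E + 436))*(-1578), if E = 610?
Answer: -1204014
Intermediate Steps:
(-283 + (E + 436))*(-1578) = (-283 + (610 + 436))*(-1578) = (-283 + 1046)*(-1578) = 763*(-1578) = -1204014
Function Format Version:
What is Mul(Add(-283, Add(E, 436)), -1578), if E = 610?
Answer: -1204014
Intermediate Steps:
Mul(Add(-283, Add(E, 436)), -1578) = Mul(Add(-283, Add(610, 436)), -1578) = Mul(Add(-283, 1046), -1578) = Mul(763, -1578) = -1204014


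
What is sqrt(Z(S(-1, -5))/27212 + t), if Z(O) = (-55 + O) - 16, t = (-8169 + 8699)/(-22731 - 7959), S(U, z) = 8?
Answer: I*sqrt(3794263061809)/13918938 ≈ 0.13995*I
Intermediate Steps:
t = -53/3069 (t = 530/(-30690) = 530*(-1/30690) = -53/3069 ≈ -0.017269)
Z(O) = -71 + O
sqrt(Z(S(-1, -5))/27212 + t) = sqrt((-71 + 8)/27212 - 53/3069) = sqrt(-63*1/27212 - 53/3069) = sqrt(-63/27212 - 53/3069) = sqrt(-1635583/83513628) = I*sqrt(3794263061809)/13918938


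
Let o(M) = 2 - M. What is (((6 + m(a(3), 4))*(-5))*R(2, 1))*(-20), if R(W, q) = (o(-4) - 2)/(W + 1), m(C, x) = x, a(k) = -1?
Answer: 4000/3 ≈ 1333.3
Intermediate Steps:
R(W, q) = 4/(1 + W) (R(W, q) = ((2 - 1*(-4)) - 2)/(W + 1) = ((2 + 4) - 2)/(1 + W) = (6 - 2)/(1 + W) = 4/(1 + W))
(((6 + m(a(3), 4))*(-5))*R(2, 1))*(-20) = (((6 + 4)*(-5))*(4/(1 + 2)))*(-20) = ((10*(-5))*(4/3))*(-20) = -200/3*(-20) = 4000/3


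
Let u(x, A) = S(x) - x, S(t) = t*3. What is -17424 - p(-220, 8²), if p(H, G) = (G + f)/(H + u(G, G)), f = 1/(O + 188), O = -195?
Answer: -11220609/644 ≈ -17423.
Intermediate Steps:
S(t) = 3*t
u(x, A) = 2*x (u(x, A) = 3*x - x = 2*x)
f = -⅐ (f = 1/(-195 + 188) = 1/(-7) = -⅐ ≈ -0.14286)
p(H, G) = (-⅐ + G)/(H + 2*G) (p(H, G) = (G - ⅐)/(H + 2*G) = (-⅐ + G)/(H + 2*G))
-17424 - p(-220, 8²) = -17424 - (-⅐ + 8²)/(-220 + 2*8²) = -17424 - (-⅐ + 64)/(-220 + 2*64) = -17424 - 447/((-220 + 128)*7) = -17424 - 447/((-92)*7) = -17424 - (-1)*447/(92*7) = -17424 - 1*(-447/644) = -17424 + 447/644 = -11220609/644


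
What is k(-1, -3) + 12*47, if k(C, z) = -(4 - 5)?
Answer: 565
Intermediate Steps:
k(C, z) = 1 (k(C, z) = -1*(-1) = 1)
k(-1, -3) + 12*47 = 1 + 12*47 = 1 + 564 = 565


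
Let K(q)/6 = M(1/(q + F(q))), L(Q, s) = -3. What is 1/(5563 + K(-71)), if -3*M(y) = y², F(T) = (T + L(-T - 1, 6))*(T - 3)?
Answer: 29214025/162517621073 ≈ 0.00017976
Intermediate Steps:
F(T) = (-3 + T)² (F(T) = (T - 3)*(T - 3) = (-3 + T)*(-3 + T) = (-3 + T)²)
M(y) = -y²/3
K(q) = -2/(9 + q² - 5*q)² (K(q) = 6*(-1/(3*(q + (9 + q² - 6*q))²)) = 6*(-1/(3*(9 + q² - 5*q)²)) = -2/(9 + q² - 5*q)²)
1/(5563 + K(-71)) = 1/(5563 - 2/(9 + (-71)² - 5*(-71))²) = 1/(5563 - 2/(9 + 5041 + 355)²) = 1/(5563 - 2/5405²) = 1/(5563 - 2*1/29214025) = 1/(5563 - 2/29214025) = 1/(162517621073/29214025) = 29214025/162517621073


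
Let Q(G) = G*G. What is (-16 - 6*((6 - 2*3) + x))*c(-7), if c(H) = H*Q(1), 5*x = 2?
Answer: 644/5 ≈ 128.80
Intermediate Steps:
x = ⅖ (x = (⅕)*2 = ⅖ ≈ 0.40000)
Q(G) = G²
c(H) = H (c(H) = H*1² = H*1 = H)
(-16 - 6*((6 - 2*3) + x))*c(-7) = (-16 - 6*((6 - 2*3) + ⅖))*(-7) = (-16 - 6*((6 - 6) + ⅖))*(-7) = (-16 - 6*(0 + ⅖))*(-7) = (-16 - 6*⅖)*(-7) = (-16 - 12/5)*(-7) = -92/5*(-7) = 644/5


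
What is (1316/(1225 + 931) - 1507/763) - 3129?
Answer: -26273151/8393 ≈ -3130.4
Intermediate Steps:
(1316/(1225 + 931) - 1507/763) - 3129 = (1316/2156 - 1507*1/763) - 3129 = (1316*(1/2156) - 1507/763) - 3129 = (47/77 - 1507/763) - 3129 = -11454/8393 - 3129 = -26273151/8393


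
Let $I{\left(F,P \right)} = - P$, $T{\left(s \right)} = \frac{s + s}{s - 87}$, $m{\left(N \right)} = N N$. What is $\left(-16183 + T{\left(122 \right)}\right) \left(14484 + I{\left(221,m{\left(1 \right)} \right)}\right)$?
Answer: $- \frac{1171387109}{5} \approx -2.3428 \cdot 10^{8}$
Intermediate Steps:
$m{\left(N \right)} = N^{2}$
$T{\left(s \right)} = \frac{2 s}{-87 + s}$
$\left(-16183 + T{\left(122 \right)}\right) \left(14484 + I{\left(221,m{\left(1 \right)} \right)}\right) = \left(-16183 + 2 \cdot 122 \frac{1}{-87 + 122}\right) \left(14484 - 1^{2}\right) = \left(-16183 + 2 \cdot 122 \cdot \frac{1}{35}\right) \left(14484 - 1\right) = \left(-16183 + \frac{244}{35}\right) 14483 = \left(- \frac{566161}{35}\right) 14483 = - \frac{1171387109}{5}$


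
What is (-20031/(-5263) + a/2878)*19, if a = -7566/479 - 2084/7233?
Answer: 99719306739172/1381002744021 ≈ 72.208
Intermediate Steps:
a = -55723114/3464607 (a = -7566*1/479 - 2084*1/7233 = -7566/479 - 2084/7233 = -55723114/3464607 ≈ -16.084)
(-20031/(-5263) + a/2878)*19 = (-20031/(-5263) - 55723114/3464607/2878)*19 = (-20031*(-1/5263) - 55723114/3464607*1/2878)*19 = (20031/5263 - 27861557/4985569473)*19 = (99719306739172/26239052136399)*19 = 99719306739172/1381002744021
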